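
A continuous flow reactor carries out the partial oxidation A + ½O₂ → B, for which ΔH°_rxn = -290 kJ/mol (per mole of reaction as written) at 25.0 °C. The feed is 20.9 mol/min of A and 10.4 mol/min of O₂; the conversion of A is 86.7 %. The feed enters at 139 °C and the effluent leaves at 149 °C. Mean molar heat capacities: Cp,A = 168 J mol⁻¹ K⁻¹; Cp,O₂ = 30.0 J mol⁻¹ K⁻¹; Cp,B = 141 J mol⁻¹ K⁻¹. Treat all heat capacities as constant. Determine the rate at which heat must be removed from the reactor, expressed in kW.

Q_out = 88.5 kW

Extent of reaction ξ = 0.867 × 20.9 = 18.12 mol/min
Reaction term: ξ·ΔH°_rxn = 18.12 × -290 = -5254.9 kJ/min
Sensible, feed 139→25 °C: -435.84 kJ/min
Outlet flows (mol/min): A 2.7797, O₂ 1.3399, B 18.12
Sensible, products 25→149 °C: 379.71 kJ/min
Q = ΔH = -5311 kJ/min = -88.517 kW
Heat removed = 88.517 kW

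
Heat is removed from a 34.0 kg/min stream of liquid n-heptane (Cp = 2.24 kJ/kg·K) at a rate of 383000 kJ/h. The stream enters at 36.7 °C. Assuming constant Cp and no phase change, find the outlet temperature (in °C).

Q = 383000 kJ/h = 6383.3 kJ/min
ΔT = Q/(ṁ·Cp) = 6383.3/(34.0×2.24) = 83.815 K
T_out = 36.7 − 83.815 = -47.115 °C

T_out = -47.1 °C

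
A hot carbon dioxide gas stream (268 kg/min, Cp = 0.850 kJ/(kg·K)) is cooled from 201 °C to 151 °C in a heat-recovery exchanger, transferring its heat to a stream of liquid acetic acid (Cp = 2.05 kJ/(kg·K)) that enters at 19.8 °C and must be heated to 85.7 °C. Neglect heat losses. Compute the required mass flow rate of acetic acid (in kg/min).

Heat released by hot stream: Q = 268 × 0.850 × (201 − 151) = 11390 kJ/min
Energy balance on cold side (adiabatic exchanger): Q = ṁ_c·Cp_c·(T_c,out − T_c,in)
ṁ_c = 11390 / [2.05 × (85.7 − 19.8)] = 84.311 kg/min

ṁ_c = 84.3 kg/min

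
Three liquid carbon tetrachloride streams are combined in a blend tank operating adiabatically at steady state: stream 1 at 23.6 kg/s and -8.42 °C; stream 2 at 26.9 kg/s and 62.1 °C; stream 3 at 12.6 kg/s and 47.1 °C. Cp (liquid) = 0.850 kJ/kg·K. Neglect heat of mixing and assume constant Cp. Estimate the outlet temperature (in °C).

T_out = 32.7 °C

No heat crosses the boundary, so H_out = H_in.
Σ ṁᵢCp,ᵢTᵢ = 23.6×0.850×-8.42 + 26.9×0.850×62.1 + 12.6×0.850×47.1 = 1755.5
Σ ṁᵢCp,ᵢ = 23.6×0.850 + 26.9×0.850 + 12.6×0.850 = 53.635
T_out = 1755.5 / 53.635 = 32.73 °C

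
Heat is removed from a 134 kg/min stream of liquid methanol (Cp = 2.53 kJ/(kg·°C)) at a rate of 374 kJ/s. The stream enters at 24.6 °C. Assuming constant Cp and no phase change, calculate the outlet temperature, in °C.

Q = 374 kJ/s = 22440 kJ/min
ΔT = Q/(ṁ·Cp) = 22440/(134×2.53) = 66.191 K
T_out = 24.6 − 66.191 = -41.591 °C

T_out = -41.6 °C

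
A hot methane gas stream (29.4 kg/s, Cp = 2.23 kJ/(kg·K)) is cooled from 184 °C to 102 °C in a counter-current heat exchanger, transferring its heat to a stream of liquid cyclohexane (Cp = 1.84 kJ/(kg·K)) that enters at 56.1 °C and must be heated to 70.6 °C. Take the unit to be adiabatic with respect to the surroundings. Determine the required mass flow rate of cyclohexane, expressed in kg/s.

ṁ_c = 202 kg/s

Heat released by hot stream: Q = 29.4 × 2.23 × (184 − 102) = 5376.1 kJ/s
Energy balance on cold side (adiabatic exchanger): Q = ṁ_c·Cp_c·(T_c,out − T_c,in)
ṁ_c = 5376.1 / [1.84 × (70.6 − 56.1)] = 201.5 kg/s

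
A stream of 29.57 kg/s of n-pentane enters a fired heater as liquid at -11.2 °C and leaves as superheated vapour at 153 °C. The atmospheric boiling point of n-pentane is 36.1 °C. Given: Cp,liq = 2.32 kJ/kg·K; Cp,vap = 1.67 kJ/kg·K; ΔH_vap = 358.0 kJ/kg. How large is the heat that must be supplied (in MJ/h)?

Q = 70600 MJ/h

liquid -11.2→36.1 °C: 109.74 kJ/kg
vaporisation at 36.1 °C: 358 kJ/kg
vapour 36.1→153 °C: 195.22 kJ/kg
Δh = 109.74 + 358 + 195.22 = 662.96 kJ/kg
Q = ṁ·Δh = 29.57 kg/s × 662.96 kJ/kg = 19604 kJ/s
|Q| = 19604 kW = 70573 MJ/h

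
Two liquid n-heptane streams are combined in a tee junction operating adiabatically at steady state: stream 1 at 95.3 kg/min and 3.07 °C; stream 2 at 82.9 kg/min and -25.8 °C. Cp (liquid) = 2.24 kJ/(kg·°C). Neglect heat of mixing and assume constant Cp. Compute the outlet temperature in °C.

Energy balance with Q = 0: Σ ṁᵢCp,ᵢ(T_out − Tᵢ) = 0
Σ ṁᵢCp,ᵢTᵢ = 95.3×2.24×3.07 + 82.9×2.24×-25.8 = -4135.6
Σ ṁᵢCp,ᵢ = 95.3×2.24 + 82.9×2.24 = 399.17
T_out = -4135.6 / 399.17 = -10.361 °C

T_out = -10.4 °C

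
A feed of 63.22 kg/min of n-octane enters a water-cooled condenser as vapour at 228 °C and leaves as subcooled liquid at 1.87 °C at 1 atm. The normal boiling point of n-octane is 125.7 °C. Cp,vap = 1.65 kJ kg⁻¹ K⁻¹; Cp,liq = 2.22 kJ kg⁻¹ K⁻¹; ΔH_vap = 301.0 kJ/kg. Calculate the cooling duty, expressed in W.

Q_c = 785000 W

vapour 228→125.7 °C: -168.79 kJ/kg
condensation at 125.7 °C: -301 kJ/kg
liquid 125.7→1.87 °C: -274.9 kJ/kg
Δh = -168.79 + -301 + -274.9 = -744.7 kJ/kg
Q = ṁ·Δh = 63.22 kg/min × -744.7 kJ/kg = -47080 kJ/min
|Q| = 784.66 kW = 784660 W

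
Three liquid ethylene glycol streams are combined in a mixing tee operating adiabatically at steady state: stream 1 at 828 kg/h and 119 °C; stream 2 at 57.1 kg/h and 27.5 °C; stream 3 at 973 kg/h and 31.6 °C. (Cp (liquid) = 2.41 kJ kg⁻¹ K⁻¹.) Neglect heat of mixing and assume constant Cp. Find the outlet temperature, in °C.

Energy balance with Q = 0: Σ ṁᵢCp,ᵢ(T_out − Tᵢ) = 0
Σ ṁᵢCp,ᵢTᵢ = 828×2.41×119 + 57.1×2.41×27.5 + 973×2.41×31.6 = 315350
Σ ṁᵢCp,ᵢ = 828×2.41 + 57.1×2.41 + 973×2.41 = 4478
T_out = 315350 / 4478 = 70.421 °C

T_out = 70.4 °C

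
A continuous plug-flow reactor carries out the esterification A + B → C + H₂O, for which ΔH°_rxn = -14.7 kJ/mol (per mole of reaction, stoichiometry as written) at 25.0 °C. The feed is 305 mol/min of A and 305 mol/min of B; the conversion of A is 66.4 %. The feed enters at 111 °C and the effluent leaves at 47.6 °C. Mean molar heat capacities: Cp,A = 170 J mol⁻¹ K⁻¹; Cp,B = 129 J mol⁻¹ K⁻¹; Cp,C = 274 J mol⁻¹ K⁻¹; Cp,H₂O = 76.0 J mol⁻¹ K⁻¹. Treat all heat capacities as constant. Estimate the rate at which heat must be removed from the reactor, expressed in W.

Extent of reaction ξ = 0.664 × 305 = 202.52 mol/min
Reaction term: ξ·ΔH°_rxn = 202.52 × -14.7 = -2977 kJ/min
Sensible, feed 111→25 °C: -7842.8 kJ/min
Outlet flows (mol/min): A 102.48, B 102.48, C 202.52, H₂O 202.52
Sensible, products 25→47.6 °C: 2294.4 kJ/min
Q = ΔH = -8525.4 kJ/min = -142.09 kW
Heat removed = 142090 W

Q_out = 142000 W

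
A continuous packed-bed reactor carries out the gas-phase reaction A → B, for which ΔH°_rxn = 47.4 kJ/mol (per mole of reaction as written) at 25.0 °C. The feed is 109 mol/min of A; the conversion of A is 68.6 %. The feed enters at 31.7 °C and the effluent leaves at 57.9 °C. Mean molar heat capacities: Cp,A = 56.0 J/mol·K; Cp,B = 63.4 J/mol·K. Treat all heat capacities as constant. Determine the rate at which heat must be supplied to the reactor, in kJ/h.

Extent of reaction ξ = 0.686 × 109 = 74.774 mol/min
Reaction term: ξ·ΔH°_rxn = 74.774 × 47.4 = 3544.3 kJ/min
Sensible, feed 31.7→25 °C: -40.897 kJ/min
Outlet flows (mol/min): A 34.226, B 74.774
Sensible, products 25→57.9 °C: 219.03 kJ/min
Q = ΔH = 3722.4 kJ/min = 62.04 kW
Heat supplied = 223350 kJ/h

Q_in = 223000 kJ/h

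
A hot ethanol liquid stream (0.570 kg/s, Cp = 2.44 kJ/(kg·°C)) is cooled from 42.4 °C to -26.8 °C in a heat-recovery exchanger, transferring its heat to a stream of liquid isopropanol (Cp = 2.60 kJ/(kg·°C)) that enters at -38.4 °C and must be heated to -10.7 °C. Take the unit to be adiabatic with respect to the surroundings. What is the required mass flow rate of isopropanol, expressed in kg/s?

Heat released by hot stream: Q = 0.570 × 2.44 × (42.4 − -26.8) = 96.243 kJ/s
Energy balance on cold side (adiabatic exchanger): Q = ṁ_c·Cp_c·(T_c,out − T_c,in)
ṁ_c = 96.243 / [2.60 × (-10.7 − -38.4)] = 1.3363 kg/s

ṁ_c = 1.34 kg/s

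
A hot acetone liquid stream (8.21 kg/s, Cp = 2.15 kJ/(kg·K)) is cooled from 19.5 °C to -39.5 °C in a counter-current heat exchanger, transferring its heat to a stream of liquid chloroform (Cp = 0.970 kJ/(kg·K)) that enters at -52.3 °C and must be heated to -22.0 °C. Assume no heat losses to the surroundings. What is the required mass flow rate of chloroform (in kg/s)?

Heat released by hot stream: Q = 8.21 × 2.15 × (19.5 − -39.5) = 1041.4 kJ/s
Energy balance on cold side (adiabatic exchanger): Q = ṁ_c·Cp_c·(T_c,out − T_c,in)
ṁ_c = 1041.4 / [0.970 × (-22.0 − -52.3)] = 35.434 kg/s

ṁ_c = 35.4 kg/s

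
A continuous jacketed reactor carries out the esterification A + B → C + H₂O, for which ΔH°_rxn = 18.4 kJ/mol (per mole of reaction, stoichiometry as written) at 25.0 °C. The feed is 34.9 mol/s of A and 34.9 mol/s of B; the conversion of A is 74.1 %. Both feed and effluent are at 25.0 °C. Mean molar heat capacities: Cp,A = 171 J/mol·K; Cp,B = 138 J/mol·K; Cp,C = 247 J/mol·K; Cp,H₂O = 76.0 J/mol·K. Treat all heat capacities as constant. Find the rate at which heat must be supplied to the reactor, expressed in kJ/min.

Extent of reaction ξ = 0.741 × 34.9 = 25.861 mol/s
Reaction term: ξ·ΔH°_rxn = 25.861 × 18.4 = 475.84 kJ/s
Q = ΔH = 475.84 kJ/s = 475.84 kW
Heat supplied = 28550 kJ/min

Q_in = 28600 kJ/min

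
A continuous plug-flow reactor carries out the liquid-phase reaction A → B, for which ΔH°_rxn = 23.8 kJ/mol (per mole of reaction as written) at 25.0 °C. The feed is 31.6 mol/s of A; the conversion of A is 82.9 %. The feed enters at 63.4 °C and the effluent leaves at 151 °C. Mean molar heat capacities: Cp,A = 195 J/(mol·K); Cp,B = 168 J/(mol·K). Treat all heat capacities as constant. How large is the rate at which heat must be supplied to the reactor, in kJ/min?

Q_in = 64400 kJ/min

Extent of reaction ξ = 0.829 × 31.6 = 26.196 mol/s
Reaction term: ξ·ΔH°_rxn = 26.196 × 23.8 = 623.47 kJ/s
Sensible, feed 63.4→25 °C: -236.62 kJ/s
Outlet flows (mol/s): A 5.4036, B 26.196
Sensible, products 25→151 °C: 687.29 kJ/s
Q = ΔH = 1074.1 kJ/s = 1074.1 kW
Heat supplied = 64449 kJ/min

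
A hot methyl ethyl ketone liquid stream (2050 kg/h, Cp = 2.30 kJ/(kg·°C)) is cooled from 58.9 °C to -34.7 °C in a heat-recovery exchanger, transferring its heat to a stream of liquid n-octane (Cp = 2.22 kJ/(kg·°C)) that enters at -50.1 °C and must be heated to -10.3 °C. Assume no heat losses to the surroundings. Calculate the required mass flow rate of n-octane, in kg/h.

Heat released by hot stream: Q = 2050 × 2.30 × (58.9 − -34.7) = 441320 kJ/h
Energy balance on cold side (adiabatic exchanger): Q = ṁ_c·Cp_c·(T_c,out − T_c,in)
ṁ_c = 441320 / [2.22 × (-10.3 − -50.1)] = 4994.8 kg/h

ṁ_c = 4990 kg/h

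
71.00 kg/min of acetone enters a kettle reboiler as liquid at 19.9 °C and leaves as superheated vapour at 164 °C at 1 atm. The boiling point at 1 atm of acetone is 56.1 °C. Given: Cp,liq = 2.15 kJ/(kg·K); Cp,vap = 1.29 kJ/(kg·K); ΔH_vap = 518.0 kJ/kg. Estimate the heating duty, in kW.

liquid 19.9→56.1 °C: 77.83 kJ/kg
vaporisation at 56.1 °C: 518 kJ/kg
vapour 56.1→164 °C: 139.19 kJ/kg
Δh = 77.83 + 518 + 139.19 = 735.02 kJ/kg
Q = ṁ·Δh = 71.00 kg/min × 735.02 kJ/kg = 52186 kJ/min
|Q| = 869.77 kW

Q = 870 kW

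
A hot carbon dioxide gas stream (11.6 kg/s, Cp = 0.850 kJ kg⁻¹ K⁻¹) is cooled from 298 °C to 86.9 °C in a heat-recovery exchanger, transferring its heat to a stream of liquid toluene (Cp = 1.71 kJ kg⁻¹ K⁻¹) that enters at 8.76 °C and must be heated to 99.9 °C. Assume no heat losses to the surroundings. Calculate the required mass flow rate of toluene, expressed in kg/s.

ṁ_c = 13.4 kg/s

Heat released by hot stream: Q = 11.6 × 0.850 × (298 − 86.9) = 2081.4 kJ/s
Energy balance on cold side (adiabatic exchanger): Q = ṁ_c·Cp_c·(T_c,out − T_c,in)
ṁ_c = 2081.4 / [1.71 × (99.9 − 8.76)] = 13.355 kg/s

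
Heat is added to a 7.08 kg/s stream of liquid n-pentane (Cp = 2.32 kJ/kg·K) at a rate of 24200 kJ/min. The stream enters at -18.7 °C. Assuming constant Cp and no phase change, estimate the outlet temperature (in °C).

Q = 24200 kJ/min = 403.33 kJ/s
ΔT = Q/(ṁ·Cp) = 403.33/(7.08×2.32) = 24.555 K
T_out = -18.7 + 24.555 = 5.8552 °C

T_out = 5.86 °C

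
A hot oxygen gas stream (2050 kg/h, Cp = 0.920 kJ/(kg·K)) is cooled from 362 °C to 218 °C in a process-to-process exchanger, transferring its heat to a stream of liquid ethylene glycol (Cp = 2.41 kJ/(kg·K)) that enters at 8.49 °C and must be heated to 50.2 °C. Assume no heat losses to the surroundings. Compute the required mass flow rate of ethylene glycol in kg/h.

ṁ_c = 2700 kg/h

Heat released by hot stream: Q = 2050 × 0.920 × (362 − 218) = 271580 kJ/h
Energy balance on cold side (adiabatic exchanger): Q = ṁ_c·Cp_c·(T_c,out − T_c,in)
ṁ_c = 271580 / [2.41 × (50.2 − 8.49)] = 2701.8 kg/h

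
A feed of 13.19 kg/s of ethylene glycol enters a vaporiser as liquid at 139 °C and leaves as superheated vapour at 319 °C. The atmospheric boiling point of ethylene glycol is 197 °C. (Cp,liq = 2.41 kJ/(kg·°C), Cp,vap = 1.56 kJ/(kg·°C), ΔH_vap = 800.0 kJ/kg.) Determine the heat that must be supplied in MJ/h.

liquid 139→197 °C: 139.78 kJ/kg
vaporisation at 197 °C: 800 kJ/kg
vapour 197→319 °C: 190.32 kJ/kg
Δh = 139.78 + 800 + 190.32 = 1130.1 kJ/kg
Q = ṁ·Δh = 13.19 kg/s × 1130.1 kJ/kg = 14906 kJ/s
|Q| = 14906 kW = 53662 MJ/h

Q = 53700 MJ/h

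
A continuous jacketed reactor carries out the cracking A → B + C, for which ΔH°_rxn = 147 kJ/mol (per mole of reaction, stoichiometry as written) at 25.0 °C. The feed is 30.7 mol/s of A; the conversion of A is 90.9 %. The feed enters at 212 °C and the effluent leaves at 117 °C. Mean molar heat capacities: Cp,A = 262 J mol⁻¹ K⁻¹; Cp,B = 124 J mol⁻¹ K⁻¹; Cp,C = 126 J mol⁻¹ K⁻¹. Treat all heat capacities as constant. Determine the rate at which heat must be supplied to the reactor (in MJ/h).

Q_in = 11900 MJ/h

Extent of reaction ξ = 0.909 × 30.7 = 27.906 mol/s
Reaction term: ξ·ΔH°_rxn = 27.906 × 147 = 4102.2 kJ/s
Sensible, feed 212→25 °C: -1504.1 kJ/s
Outlet flows (mol/s): A 2.7937, B 27.906, C 27.906
Sensible, products 25→117 °C: 709.18 kJ/s
Q = ΔH = 3307.3 kJ/s = 3307.3 kW
Heat supplied = 11906 MJ/h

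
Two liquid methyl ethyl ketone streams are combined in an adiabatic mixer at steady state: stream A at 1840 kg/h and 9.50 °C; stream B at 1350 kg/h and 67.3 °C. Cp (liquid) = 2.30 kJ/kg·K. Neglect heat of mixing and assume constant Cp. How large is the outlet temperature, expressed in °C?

Energy balance with Q = 0: Σ ṁᵢCp,ᵢ(T_out − Tᵢ) = 0
Σ ṁᵢCp,ᵢTᵢ = 1840×2.30×9.50 + 1350×2.30×67.3 = 249170
Σ ṁᵢCp,ᵢ = 1840×2.30 + 1350×2.30 = 7337
T_out = 249170 / 7337 = 33.961 °C

T_out = 34.0 °C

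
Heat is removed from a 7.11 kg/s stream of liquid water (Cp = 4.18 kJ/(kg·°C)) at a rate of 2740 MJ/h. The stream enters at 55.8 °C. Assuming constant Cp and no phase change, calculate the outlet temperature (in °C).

Q = 2740 MJ/h = 761.11 kJ/s
ΔT = Q/(ṁ·Cp) = 761.11/(7.11×4.18) = 25.61 K
T_out = 55.8 − 25.61 = 30.19 °C

T_out = 30.2 °C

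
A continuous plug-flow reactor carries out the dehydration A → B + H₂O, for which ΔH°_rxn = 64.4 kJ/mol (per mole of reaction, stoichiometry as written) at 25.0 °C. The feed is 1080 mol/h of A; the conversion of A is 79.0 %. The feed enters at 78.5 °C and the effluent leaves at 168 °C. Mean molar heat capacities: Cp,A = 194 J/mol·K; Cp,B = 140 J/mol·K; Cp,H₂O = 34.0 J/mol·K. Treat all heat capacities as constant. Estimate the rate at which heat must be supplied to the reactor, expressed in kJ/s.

Q_in = 19.8 kJ/s

Extent of reaction ξ = 0.790 × 1080 = 853.2 mol/h
Reaction term: ξ·ΔH°_rxn = 853.2 × 64.4 = 54946 kJ/h
Sensible, feed 78.5→25 °C: -11209 kJ/h
Outlet flows (mol/h): A 226.8, B 853.2, H₂O 853.2
Sensible, products 25→168 °C: 27521 kJ/h
Q = ΔH = 71258 kJ/h = 19.794 kW
Heat supplied = 19.794 kJ/s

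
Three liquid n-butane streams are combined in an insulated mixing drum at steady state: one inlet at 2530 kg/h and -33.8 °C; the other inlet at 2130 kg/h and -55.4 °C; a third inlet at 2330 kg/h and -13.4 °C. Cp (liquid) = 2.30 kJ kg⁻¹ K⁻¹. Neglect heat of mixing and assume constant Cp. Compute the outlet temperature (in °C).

No heat crosses the boundary, so H_out = H_in.
T_out = Σ ṁᵢCp,ᵢTᵢ / Σ ṁᵢCp,ᵢ
      = -539900 / 16077 = -33.582 °C

T_out = -33.6 °C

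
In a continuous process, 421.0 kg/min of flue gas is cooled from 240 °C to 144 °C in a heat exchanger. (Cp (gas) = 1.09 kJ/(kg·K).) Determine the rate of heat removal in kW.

Q = ṁ·Cp·ΔT = 421.0 × 1.09 × (144 − 240) = -44053 kJ/min
Converting: 44053 / 60 s = 734.22 kW

Q_c = 734 kW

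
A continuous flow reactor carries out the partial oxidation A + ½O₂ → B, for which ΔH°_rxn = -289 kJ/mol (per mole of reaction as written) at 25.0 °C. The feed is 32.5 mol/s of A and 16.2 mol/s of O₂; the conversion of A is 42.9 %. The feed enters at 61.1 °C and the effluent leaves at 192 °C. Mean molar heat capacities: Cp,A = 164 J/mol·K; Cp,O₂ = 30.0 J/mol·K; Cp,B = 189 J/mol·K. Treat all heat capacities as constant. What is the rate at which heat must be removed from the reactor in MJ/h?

Q_out = 11700 MJ/h

Extent of reaction ξ = 0.429 × 32.5 = 13.942 mol/s
Reaction term: ξ·ΔH°_rxn = 13.942 × -289 = -4029.4 kJ/s
Sensible, feed 61.1→25 °C: -209.96 kJ/s
Outlet flows (mol/s): A 18.558, O₂ 9.2287, B 13.942
Sensible, products 25→192 °C: 994.56 kJ/s
Q = ΔH = -3244.8 kJ/s = -3244.8 kW
Heat removed = 11681 MJ/h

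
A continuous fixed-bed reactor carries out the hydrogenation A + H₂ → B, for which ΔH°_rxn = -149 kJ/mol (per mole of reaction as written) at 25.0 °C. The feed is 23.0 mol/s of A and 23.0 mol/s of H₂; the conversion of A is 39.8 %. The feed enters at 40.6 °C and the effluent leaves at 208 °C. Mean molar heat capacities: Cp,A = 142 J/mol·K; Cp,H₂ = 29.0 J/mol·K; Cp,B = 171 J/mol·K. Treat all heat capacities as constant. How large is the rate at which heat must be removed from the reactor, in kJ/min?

Q_out = 42300 kJ/min

Extent of reaction ξ = 0.398 × 23.0 = 9.154 mol/s
Reaction term: ξ·ΔH°_rxn = 9.154 × -149 = -1363.9 kJ/s
Sensible, feed 40.6→25 °C: -61.355 kJ/s
Outlet flows (mol/s): A 13.846, H₂ 13.846, B 9.154
Sensible, products 25→208 °C: 719.74 kJ/s
Q = ΔH = -705.56 kJ/s = -705.56 kW
Heat removed = 42334 kJ/min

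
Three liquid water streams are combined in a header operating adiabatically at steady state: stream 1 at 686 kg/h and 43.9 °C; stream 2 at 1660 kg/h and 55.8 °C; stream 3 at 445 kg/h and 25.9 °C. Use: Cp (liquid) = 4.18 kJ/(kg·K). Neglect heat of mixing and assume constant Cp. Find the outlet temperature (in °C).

T_out = 48.1 °C

Energy balance with Q = 0: Σ ṁᵢCp,ᵢ(T_out − Tᵢ) = 0
T_out = Σ ṁᵢCp,ᵢTᵢ / Σ ṁᵢCp,ᵢ
      = 561240 / 11666 = 48.108 °C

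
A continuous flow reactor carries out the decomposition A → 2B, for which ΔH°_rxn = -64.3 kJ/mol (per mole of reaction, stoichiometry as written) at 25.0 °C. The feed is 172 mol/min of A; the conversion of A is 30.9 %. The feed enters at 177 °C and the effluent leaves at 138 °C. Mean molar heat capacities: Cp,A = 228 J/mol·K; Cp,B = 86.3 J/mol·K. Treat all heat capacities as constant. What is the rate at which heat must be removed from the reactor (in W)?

Q_out = 88000 W

Extent of reaction ξ = 0.309 × 172 = 53.148 mol/min
Reaction term: ξ·ΔH°_rxn = 53.148 × -64.3 = -3417.4 kJ/min
Sensible, feed 177→25 °C: -5960.8 kJ/min
Outlet flows (mol/min): A 118.85, B 106.3
Sensible, products 25→138 °C: 4098.7 kJ/min
Q = ΔH = -5279.6 kJ/min = -87.993 kW
Heat removed = 87993 W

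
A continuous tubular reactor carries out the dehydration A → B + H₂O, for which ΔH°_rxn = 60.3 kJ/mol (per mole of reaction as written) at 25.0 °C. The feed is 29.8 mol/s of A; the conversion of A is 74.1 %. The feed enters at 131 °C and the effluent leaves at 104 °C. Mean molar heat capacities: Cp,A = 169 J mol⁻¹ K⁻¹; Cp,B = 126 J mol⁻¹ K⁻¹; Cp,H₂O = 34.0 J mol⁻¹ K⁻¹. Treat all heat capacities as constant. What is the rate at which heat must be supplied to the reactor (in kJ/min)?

Extent of reaction ξ = 0.741 × 29.8 = 22.082 mol/s
Reaction term: ξ·ΔH°_rxn = 22.082 × 60.3 = 1331.5 kJ/s
Sensible, feed 131→25 °C: -533.84 kJ/s
Outlet flows (mol/s): A 7.7182, B 22.082, H₂O 22.082
Sensible, products 25→104 °C: 382.16 kJ/s
Q = ΔH = 1179.9 kJ/s = 1179.9 kW
Heat supplied = 70791 kJ/min

Q_in = 70800 kJ/min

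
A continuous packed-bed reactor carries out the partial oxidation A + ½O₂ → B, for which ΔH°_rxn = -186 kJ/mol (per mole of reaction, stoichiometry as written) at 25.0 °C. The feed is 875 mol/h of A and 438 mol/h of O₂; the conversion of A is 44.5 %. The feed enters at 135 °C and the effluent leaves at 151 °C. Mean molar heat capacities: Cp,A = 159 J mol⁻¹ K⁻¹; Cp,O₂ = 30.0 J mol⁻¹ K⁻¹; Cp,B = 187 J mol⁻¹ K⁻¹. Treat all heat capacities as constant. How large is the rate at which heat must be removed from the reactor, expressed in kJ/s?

Extent of reaction ξ = 0.445 × 875 = 389.38 mol/h
Reaction term: ξ·ΔH°_rxn = 389.38 × -186 = -72424 kJ/h
Sensible, feed 135→25 °C: -16749 kJ/h
Outlet flows (mol/h): A 485.62, O₂ 243.31, B 389.38
Sensible, products 25→151 °C: 19823 kJ/h
Q = ΔH = -69350 kJ/h = -19.264 kW
Heat removed = 19.264 kJ/s

Q_out = 19.3 kJ/s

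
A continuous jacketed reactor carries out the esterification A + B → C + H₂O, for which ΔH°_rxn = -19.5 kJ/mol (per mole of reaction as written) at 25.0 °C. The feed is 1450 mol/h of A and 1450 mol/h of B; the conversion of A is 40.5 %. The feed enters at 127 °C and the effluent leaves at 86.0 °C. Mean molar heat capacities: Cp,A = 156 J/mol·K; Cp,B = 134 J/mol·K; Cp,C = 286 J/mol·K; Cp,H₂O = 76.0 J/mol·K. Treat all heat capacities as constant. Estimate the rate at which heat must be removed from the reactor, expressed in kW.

Q_out = 7.25 kW

Extent of reaction ξ = 0.405 × 1450 = 587.25 mol/h
Reaction term: ξ·ΔH°_rxn = 587.25 × -19.5 = -11451 kJ/h
Sensible, feed 127→25 °C: -42891 kJ/h
Outlet flows (mol/h): A 862.75, B 862.75, C 587.25, H₂O 587.25
Sensible, products 25→86.0 °C: 28230 kJ/h
Q = ΔH = -26113 kJ/h = -7.2535 kW
Heat removed = 7.2535 kW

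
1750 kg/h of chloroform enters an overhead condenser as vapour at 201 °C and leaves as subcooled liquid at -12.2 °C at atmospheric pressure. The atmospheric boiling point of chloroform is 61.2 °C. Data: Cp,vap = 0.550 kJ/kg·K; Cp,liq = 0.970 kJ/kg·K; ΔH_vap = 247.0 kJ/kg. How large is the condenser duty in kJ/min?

Q_c = 11500 kJ/min

vapour 201→61.2 °C: -76.89 kJ/kg
condensation at 61.2 °C: -247 kJ/kg
liquid 61.2→-12.2 °C: -71.198 kJ/kg
Δh = -76.89 + -247 + -71.198 = -395.09 kJ/kg
Q = ṁ·Δh = 1750 kg/h × -395.09 kJ/kg = -691400 kJ/h
|Q| = 192.06 kW = 11523 kJ/min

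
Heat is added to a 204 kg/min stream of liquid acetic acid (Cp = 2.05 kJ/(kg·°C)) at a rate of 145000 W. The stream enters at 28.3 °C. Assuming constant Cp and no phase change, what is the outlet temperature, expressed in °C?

Q = 145000 W = 8700 kJ/min
ΔT = Q/(ṁ·Cp) = 8700/(204×2.05) = 20.803 K
T_out = 28.3 + 20.803 = 49.103 °C

T_out = 49.1 °C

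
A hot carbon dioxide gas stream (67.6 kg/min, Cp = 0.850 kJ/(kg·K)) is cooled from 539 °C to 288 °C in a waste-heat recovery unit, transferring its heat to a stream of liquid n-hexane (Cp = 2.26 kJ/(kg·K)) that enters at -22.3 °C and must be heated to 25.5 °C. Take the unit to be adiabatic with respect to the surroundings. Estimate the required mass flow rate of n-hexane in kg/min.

ṁ_c = 134 kg/min

Heat released by hot stream: Q = 67.6 × 0.850 × (539 − 288) = 14422 kJ/min
Energy balance on cold side (adiabatic exchanger): Q = ṁ_c·Cp_c·(T_c,out − T_c,in)
ṁ_c = 14422 / [2.26 × (25.5 − -22.3)] = 133.51 kg/min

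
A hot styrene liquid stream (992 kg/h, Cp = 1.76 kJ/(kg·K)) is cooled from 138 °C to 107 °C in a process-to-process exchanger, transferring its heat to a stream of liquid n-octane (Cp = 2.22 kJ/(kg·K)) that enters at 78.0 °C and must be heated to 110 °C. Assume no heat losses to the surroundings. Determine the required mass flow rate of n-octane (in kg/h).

ṁ_c = 762 kg/h

Heat released by hot stream: Q = 992 × 1.76 × (138 − 107) = 54124 kJ/h
Energy balance on cold side (adiabatic exchanger): Q = ṁ_c·Cp_c·(T_c,out − T_c,in)
ṁ_c = 54124 / [2.22 × (110 − 78.0)] = 761.87 kg/h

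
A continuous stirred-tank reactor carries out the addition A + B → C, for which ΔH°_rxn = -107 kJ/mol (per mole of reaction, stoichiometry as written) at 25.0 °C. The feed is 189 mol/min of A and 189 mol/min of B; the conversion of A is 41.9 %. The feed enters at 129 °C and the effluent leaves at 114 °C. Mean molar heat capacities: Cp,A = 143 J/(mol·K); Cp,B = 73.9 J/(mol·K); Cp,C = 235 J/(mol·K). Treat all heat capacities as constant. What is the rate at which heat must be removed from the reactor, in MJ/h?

Q_out = 538 MJ/h

Extent of reaction ξ = 0.419 × 189 = 79.191 mol/min
Reaction term: ξ·ΔH°_rxn = 79.191 × -107 = -8473.4 kJ/min
Sensible, feed 129→25 °C: -4263.4 kJ/min
Outlet flows (mol/min): A 109.81, B 109.81, C 79.191
Sensible, products 25→114 °C: 3776 kJ/min
Q = ΔH = -8960.8 kJ/min = -149.35 kW
Heat removed = 537.65 MJ/h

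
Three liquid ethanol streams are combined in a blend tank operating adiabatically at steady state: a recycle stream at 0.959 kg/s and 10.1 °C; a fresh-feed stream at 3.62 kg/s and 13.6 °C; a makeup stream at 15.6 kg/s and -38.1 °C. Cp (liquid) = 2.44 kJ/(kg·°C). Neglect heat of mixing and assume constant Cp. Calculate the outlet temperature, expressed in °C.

T_out = -26.5 °C

No heat crosses the boundary, so H_out = H_in.
T_out = Σ ṁᵢCp,ᵢTᵢ / Σ ṁᵢCp,ᵢ
      = -1306.5 / 49.237 = -26.535 °C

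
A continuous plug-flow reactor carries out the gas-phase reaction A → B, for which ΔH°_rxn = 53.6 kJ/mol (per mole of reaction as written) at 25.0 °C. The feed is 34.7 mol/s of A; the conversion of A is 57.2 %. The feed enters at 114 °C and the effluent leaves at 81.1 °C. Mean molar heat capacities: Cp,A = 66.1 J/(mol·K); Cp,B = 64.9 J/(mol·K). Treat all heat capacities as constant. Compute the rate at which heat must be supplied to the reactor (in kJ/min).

Q_in = 59200 kJ/min

Extent of reaction ξ = 0.572 × 34.7 = 19.848 mol/s
Reaction term: ξ·ΔH°_rxn = 19.848 × 53.6 = 1063.9 kJ/s
Sensible, feed 114→25 °C: -204.14 kJ/s
Outlet flows (mol/s): A 14.852, B 19.848
Sensible, products 25→81.1 °C: 127.34 kJ/s
Q = ΔH = 987.08 kJ/s = 987.08 kW
Heat supplied = 59225 kJ/min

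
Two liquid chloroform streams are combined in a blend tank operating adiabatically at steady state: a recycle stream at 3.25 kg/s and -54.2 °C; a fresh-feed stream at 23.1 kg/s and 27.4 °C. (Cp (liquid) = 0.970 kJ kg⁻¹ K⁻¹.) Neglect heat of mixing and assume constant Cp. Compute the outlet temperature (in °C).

No heat crosses the boundary, so H_out = H_in.
Σ ṁᵢCp,ᵢTᵢ = 3.25×0.970×-54.2 + 23.1×0.970×27.4 = 443.09
Σ ṁᵢCp,ᵢ = 3.25×0.970 + 23.1×0.970 = 25.559
T_out = 443.09 / 25.559 = 17.335 °C

T_out = 17.3 °C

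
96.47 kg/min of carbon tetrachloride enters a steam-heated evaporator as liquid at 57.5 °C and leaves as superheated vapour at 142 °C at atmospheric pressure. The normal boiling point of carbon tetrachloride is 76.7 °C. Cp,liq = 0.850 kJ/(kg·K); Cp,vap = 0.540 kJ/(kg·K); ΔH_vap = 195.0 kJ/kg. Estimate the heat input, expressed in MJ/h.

liquid 57.5→76.7 °C: 16.32 kJ/kg
vaporisation at 76.7 °C: 195 kJ/kg
vapour 76.7→142 °C: 35.262 kJ/kg
Δh = 16.32 + 195 + 35.262 = 246.58 kJ/kg
Q = ṁ·Δh = 96.47 kg/min × 246.58 kJ/kg = 23788 kJ/min
|Q| = 396.46 kW = 1427.3 MJ/h

Q = 1430 MJ/h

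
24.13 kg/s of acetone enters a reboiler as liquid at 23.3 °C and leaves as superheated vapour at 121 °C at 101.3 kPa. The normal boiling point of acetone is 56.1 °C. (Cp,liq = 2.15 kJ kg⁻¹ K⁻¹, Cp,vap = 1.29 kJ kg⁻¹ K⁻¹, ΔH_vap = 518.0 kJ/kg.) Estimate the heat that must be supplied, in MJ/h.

Q = 58400 MJ/h

liquid 23.3→56.1 °C: 70.52 kJ/kg
vaporisation at 56.1 °C: 518 kJ/kg
vapour 56.1→121 °C: 83.721 kJ/kg
Δh = 70.52 + 518 + 83.721 = 672.24 kJ/kg
Q = ṁ·Δh = 24.13 kg/s × 672.24 kJ/kg = 16221 kJ/s
|Q| = 16221 kW = 58396 MJ/h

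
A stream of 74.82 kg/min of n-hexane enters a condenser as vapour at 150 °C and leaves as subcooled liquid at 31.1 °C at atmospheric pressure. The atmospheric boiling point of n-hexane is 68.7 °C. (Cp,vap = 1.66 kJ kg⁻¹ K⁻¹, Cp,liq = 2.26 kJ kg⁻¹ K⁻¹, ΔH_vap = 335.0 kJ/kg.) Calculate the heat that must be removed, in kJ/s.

vapour 150→68.7 °C: -134.96 kJ/kg
condensation at 68.7 °C: -335 kJ/kg
liquid 68.7→31.1 °C: -84.976 kJ/kg
Δh = -134.96 + -335 + -84.976 = -554.93 kJ/kg
Q = ṁ·Δh = 74.82 kg/min × -554.93 kJ/kg = -41520 kJ/min
|Q| = 692 kW

Q_c = 692 kJ/s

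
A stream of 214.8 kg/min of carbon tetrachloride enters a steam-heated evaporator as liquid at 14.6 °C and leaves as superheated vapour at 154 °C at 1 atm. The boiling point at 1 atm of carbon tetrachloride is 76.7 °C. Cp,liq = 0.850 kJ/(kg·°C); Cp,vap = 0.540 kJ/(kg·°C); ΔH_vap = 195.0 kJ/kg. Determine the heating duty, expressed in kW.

Q = 1040 kW

liquid 14.6→76.7 °C: 52.785 kJ/kg
vaporisation at 76.7 °C: 195 kJ/kg
vapour 76.7→154 °C: 41.742 kJ/kg
Δh = 52.785 + 195 + 41.742 = 289.53 kJ/kg
Q = ṁ·Δh = 214.8 kg/min × 289.53 kJ/kg = 62190 kJ/min
|Q| = 1036.5 kW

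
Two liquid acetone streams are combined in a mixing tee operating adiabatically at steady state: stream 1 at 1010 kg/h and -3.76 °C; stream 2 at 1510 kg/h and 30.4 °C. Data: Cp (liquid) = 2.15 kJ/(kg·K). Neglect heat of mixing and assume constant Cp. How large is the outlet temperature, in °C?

No heat crosses the boundary, so H_out = H_in.
T_out = Σ ṁᵢCp,ᵢTᵢ / Σ ṁᵢCp,ᵢ
      = 90529 / 5418 = 16.709 °C

T_out = 16.7 °C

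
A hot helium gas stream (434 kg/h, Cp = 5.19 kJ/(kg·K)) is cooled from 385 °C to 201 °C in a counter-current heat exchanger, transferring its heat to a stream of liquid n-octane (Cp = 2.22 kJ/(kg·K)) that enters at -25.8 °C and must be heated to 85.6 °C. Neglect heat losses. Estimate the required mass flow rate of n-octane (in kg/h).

ṁ_c = 1680 kg/h

Heat released by hot stream: Q = 434 × 5.19 × (385 − 201) = 414450 kJ/h
Energy balance on cold side (adiabatic exchanger): Q = ṁ_c·Cp_c·(T_c,out − T_c,in)
ṁ_c = 414450 / [2.22 × (85.6 − -25.8)] = 1675.9 kg/h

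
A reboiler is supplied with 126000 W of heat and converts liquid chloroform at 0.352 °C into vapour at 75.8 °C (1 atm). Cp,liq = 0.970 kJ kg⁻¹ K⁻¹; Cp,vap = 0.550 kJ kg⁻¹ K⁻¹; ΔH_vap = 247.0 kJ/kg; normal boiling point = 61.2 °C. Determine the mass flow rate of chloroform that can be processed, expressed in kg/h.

Δh = 0.970×(61.2−0.352) + 247.0 + 0.550×(75.8−61.2) = 314.05 kJ/kg
Q = 126000 W = 126 kJ/s = 453600 kJ/h
ṁ = Q/Δh = 453600 / 314.05 = 1444.3 kg/h

ṁ = 1440 kg/h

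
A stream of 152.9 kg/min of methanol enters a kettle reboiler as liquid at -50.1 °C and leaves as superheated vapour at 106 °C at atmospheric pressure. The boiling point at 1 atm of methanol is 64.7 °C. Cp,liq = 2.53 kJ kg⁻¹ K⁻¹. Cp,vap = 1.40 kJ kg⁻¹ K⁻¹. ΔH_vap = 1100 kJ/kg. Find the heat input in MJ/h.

Q = 13300 MJ/h

liquid -50.1→64.7 °C: 290.44 kJ/kg
vaporisation at 64.7 °C: 1100 kJ/kg
vapour 64.7→106 °C: 57.82 kJ/kg
Δh = 290.44 + 1100 + 57.82 = 1448.3 kJ/kg
Q = ṁ·Δh = 152.9 kg/min × 1448.3 kJ/kg = 221440 kJ/min
|Q| = 3690.7 kW = 13286 MJ/h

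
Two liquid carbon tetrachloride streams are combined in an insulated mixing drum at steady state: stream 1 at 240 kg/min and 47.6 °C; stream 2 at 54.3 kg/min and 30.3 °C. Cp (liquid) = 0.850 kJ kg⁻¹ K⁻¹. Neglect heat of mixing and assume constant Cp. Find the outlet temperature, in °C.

T_out = 44.4 °C

No heat crosses the boundary, so H_out = H_in.
T_out = Σ ṁᵢCp,ᵢTᵢ / Σ ṁᵢCp,ᵢ
      = 11109 / 250.16 = 44.408 °C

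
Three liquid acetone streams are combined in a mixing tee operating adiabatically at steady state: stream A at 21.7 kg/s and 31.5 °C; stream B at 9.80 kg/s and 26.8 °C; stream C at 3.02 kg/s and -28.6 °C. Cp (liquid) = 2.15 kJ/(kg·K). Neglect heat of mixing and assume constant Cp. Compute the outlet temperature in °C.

No heat crosses the boundary, so H_out = H_in.
T_out = Σ ṁᵢCp,ᵢTᵢ / Σ ṁᵢCp,ᵢ
      = 1848.6 / 74.218 = 24.908 °C

T_out = 24.9 °C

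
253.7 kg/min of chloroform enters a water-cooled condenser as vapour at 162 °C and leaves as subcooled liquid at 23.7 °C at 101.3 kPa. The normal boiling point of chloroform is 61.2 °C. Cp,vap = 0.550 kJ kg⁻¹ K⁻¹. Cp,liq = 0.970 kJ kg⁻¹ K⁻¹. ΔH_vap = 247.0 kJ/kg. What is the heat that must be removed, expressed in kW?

Q_c = 1430 kW

vapour 162→61.2 °C: -55.44 kJ/kg
condensation at 61.2 °C: -247 kJ/kg
liquid 61.2→23.7 °C: -36.375 kJ/kg
Δh = -55.44 + -247 + -36.375 = -338.81 kJ/kg
Q = ṁ·Δh = 253.7 kg/min × -338.81 kJ/kg = -85957 kJ/min
|Q| = 1432.6 kW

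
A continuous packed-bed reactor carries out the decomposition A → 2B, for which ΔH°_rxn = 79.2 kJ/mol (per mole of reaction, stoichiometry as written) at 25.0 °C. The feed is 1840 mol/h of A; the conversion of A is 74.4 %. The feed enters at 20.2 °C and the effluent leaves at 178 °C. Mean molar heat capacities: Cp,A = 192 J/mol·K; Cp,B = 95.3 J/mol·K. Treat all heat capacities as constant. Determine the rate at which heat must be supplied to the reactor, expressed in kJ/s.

Q_in = 45.5 kJ/s

Extent of reaction ξ = 0.744 × 1840 = 1369 mol/h
Reaction term: ξ·ΔH°_rxn = 1369 × 79.2 = 108420 kJ/h
Sensible, feed 20.2→25 °C: 1695.7 kJ/h
Outlet flows (mol/h): A 471.04, B 2737.9
Sensible, products 25→178 °C: 53759 kJ/h
Q = ΔH = 163880 kJ/h = 45.521 kW
Heat supplied = 45.521 kJ/s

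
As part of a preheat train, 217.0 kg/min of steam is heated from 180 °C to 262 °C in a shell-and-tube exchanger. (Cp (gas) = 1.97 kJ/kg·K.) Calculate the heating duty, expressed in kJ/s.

Q = 584 kJ/s

Q = ṁ·Cp·ΔT = 217.0 × 1.97 × (262 − 180) = 35054 kJ/min
Converting: 35054 / 60 s = 584.24 kW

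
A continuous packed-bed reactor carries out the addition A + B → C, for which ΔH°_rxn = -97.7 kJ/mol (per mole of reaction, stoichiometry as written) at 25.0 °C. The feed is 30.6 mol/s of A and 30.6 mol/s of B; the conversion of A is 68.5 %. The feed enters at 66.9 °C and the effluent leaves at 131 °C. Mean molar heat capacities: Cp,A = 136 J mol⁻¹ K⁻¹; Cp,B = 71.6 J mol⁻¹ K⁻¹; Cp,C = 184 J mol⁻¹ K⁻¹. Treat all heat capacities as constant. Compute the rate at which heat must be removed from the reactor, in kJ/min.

Extent of reaction ξ = 0.685 × 30.6 = 20.961 mol/s
Reaction term: ξ·ΔH°_rxn = 20.961 × -97.7 = -2047.9 kJ/s
Sensible, feed 66.9→25 °C: -266.17 kJ/s
Outlet flows (mol/s): A 9.639, B 9.639, C 20.961
Sensible, products 25→131 °C: 620.94 kJ/s
Q = ΔH = -1693.1 kJ/s = -1693.1 kW
Heat removed = 101590 kJ/min

Q_out = 102000 kJ/min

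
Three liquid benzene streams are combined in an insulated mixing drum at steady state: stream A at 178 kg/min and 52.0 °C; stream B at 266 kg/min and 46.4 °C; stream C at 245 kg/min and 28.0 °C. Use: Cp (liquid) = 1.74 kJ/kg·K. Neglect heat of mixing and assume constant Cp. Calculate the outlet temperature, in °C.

T_out = 41.3 °C

Adiabatic, steady state ⇒ Σ ṁᵢCp,ᵢ(T_out − Tᵢ) = 0
T_out = Σ ṁᵢCp,ᵢTᵢ / Σ ṁᵢCp,ᵢ
      = 49518 / 1198.9 = 41.304 °C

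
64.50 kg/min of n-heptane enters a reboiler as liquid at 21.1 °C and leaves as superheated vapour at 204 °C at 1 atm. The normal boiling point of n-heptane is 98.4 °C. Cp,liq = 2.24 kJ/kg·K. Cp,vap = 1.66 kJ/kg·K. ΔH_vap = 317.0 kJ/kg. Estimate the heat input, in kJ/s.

liquid 21.1→98.4 °C: 173.15 kJ/kg
vaporisation at 98.4 °C: 317 kJ/kg
vapour 98.4→204 °C: 175.3 kJ/kg
Δh = 173.15 + 317 + 175.3 = 665.45 kJ/kg
Q = ṁ·Δh = 64.50 kg/min × 665.45 kJ/kg = 42921 kJ/min
|Q| = 715.36 kW

Q = 715 kJ/s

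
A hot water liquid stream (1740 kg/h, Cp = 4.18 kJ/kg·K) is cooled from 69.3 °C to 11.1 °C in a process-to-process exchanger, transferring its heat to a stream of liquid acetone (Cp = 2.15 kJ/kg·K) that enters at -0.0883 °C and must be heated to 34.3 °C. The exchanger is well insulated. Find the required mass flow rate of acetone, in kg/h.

Heat released by hot stream: Q = 1740 × 4.18 × (69.3 − 11.1) = 423300 kJ/h
Energy balance on cold side (adiabatic exchanger): Q = ṁ_c·Cp_c·(T_c,out − T_c,in)
ṁ_c = 423300 / [2.15 × (34.3 − -0.0883)] = 5725.3 kg/h

ṁ_c = 5730 kg/h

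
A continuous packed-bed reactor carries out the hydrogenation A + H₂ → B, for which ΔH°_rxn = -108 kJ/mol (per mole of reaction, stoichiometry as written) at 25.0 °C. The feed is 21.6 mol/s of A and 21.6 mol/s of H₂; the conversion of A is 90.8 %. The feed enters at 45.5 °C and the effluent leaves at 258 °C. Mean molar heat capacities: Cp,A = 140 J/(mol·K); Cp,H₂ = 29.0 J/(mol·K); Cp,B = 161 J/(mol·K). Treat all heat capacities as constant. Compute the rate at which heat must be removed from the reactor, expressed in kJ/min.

Extent of reaction ξ = 0.908 × 21.6 = 19.613 mol/s
Reaction term: ξ·ΔH°_rxn = 19.613 × -108 = -2118.2 kJ/s
Sensible, feed 45.5→25 °C: -74.833 kJ/s
Outlet flows (mol/s): A 1.9872, H₂ 1.9872, B 19.613
Sensible, products 25→258 °C: 813.98 kJ/s
Q = ΔH = -1379 kJ/s = -1379 kW
Heat removed = 82742 kJ/min

Q_out = 82700 kJ/min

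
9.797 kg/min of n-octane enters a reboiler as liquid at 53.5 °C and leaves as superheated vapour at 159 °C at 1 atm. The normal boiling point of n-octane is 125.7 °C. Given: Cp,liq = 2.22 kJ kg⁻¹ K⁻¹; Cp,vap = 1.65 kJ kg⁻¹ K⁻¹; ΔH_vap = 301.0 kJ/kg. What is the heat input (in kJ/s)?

Q = 84.3 kJ/s

liquid 53.5→125.7 °C: 160.28 kJ/kg
vaporisation at 125.7 °C: 301 kJ/kg
vapour 125.7→159 °C: 54.945 kJ/kg
Δh = 160.28 + 301 + 54.945 = 516.23 kJ/kg
Q = ṁ·Δh = 9.797 kg/min × 516.23 kJ/kg = 5057.5 kJ/min
|Q| = 84.292 kW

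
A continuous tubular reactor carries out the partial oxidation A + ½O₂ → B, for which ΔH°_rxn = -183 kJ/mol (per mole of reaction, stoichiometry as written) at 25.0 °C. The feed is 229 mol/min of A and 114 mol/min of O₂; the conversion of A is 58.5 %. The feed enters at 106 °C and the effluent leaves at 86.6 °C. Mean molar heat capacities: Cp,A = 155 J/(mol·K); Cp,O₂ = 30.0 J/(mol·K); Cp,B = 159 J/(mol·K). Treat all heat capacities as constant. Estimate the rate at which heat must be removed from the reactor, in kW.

Extent of reaction ξ = 0.585 × 229 = 133.97 mol/min
Reaction term: ξ·ΔH°_rxn = 133.97 × -183 = -24516 kJ/min
Sensible, feed 106→25 °C: -3152.1 kJ/min
Outlet flows (mol/min): A 95.035, O₂ 47.017, B 133.97
Sensible, products 25→86.6 °C: 2306.4 kJ/min
Q = ΔH = -25361 kJ/min = -422.69 kW
Heat removed = 422.69 kW

Q_out = 423 kW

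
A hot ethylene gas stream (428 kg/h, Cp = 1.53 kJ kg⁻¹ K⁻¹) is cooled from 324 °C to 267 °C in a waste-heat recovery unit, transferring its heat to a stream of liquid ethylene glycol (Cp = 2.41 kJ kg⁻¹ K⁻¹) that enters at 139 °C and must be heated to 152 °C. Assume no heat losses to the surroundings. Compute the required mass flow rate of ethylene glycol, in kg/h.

ṁ_c = 1190 kg/h

Heat released by hot stream: Q = 428 × 1.53 × (324 − 267) = 37326 kJ/h
Energy balance on cold side (adiabatic exchanger): Q = ṁ_c·Cp_c·(T_c,out − T_c,in)
ṁ_c = 37326 / [2.41 × (152 − 139)] = 1191.4 kg/h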